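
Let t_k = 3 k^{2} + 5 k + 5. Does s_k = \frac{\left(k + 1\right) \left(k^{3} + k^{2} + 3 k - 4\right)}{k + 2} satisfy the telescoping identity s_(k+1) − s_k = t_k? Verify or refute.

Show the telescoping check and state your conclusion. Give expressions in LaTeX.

Invalid: residual \frac{2 \left(- k^{3} - 5 k^{2} - 6 k - 7\right)}{k^{2} + 5 k + 6} ≠ 0.

s_(k+1) = (k + 2)*(3*k + (k + 1)**3 + (k + 1)**2 - 1)/(k + 3)
s_(k+1) − s_k = (3*k**4 + 18*k**3 + 38*k**2 + 43*k + 16)/(k**2 + 5*k + 6)
(s_(k+1) − s_k) − t_k = 2*(-k**3 - 5*k**2 - 6*k - 7)/(k**2 + 5*k + 6)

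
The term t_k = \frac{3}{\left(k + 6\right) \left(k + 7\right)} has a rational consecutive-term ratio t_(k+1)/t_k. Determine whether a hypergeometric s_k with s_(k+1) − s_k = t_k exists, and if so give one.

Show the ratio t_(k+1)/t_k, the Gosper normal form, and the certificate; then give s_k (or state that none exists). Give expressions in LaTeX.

s_k = \frac{k}{2 \left(k + 6\right)}

t_(k+1)/t_k = (k + 6)/(k + 8).
Take A(k)=k + 6, B(k)=k + 8, C(k)=1.
Set up (k + 6)·f(k+1) − (k + 7)·f(k) − (1) = 0.
d = 1 from the (1,1,0) case.
A polynomial solution: f(k) = k/6.
Then R = B(k−1)f/C = k*(k + 7)/6, so s_k = R(k)·t_k = k/(2*(k + 6)).
s_(k+1) − s_k = 3/(k**2 + 13*k + 42) = t_k.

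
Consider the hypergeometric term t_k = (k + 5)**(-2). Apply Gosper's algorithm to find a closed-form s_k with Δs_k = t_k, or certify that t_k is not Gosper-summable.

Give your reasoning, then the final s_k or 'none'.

Compute t_(k+1)/t_k: get (k + 5)**2/(k + 6)**2.
So A=k**2 + 10*k + 25 and B=k**2 + 12*k + 36, with C=1.
Solve (k**2 + 10*k + 25)·f(k+1) − (k**2 + 10*k + 25)·f(k) = 1.
d = 0 from the (2,2,0) case.
f = c0 ⇒ A·f(k+1) − B(k−1)·f(k) − C = -1. The system {-1 = 0} is inconsistent; no antidifference.

none (Gosper's algorithm certifies no s_k)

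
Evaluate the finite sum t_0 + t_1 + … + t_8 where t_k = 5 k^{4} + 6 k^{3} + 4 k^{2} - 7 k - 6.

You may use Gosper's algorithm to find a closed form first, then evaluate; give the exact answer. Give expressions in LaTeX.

Σ = 52146

Ratio r(k) = (5*k**4 + 26*k**3 + 52*k**2 + 39*k + 2)/(5*k**4 + 6*k**3 + 4*k**2 - 7*k - 6).
Gosper form: A/B · C(k+1)/C(k) with A=1, B=1, C=k**4 + 6*k**3/5 + 4*k**2/5 - 7*k/5 - 6/5.
Solve (1)·f(k+1) − (1)·f(k) = k**4 + 6*k**3/5 + 4*k**2/5 - 7*k/5 - 6/5.
d = 5 from the (0,0,4) case.
A polynomial solution: f(k) = k*(k**4 - k**3 - 4*k - 2)/5.
Certificate R = B(k−1)f/C = k*(k**4 - k**3 - 4*k - 2)/(5*k**4 + 6*k**3 + 4*k**2 - 7*k - 6) gives s_k = k*(k**4 - k**3 - 4*k - 2).
Δs = 5*k**4 + 6*k**3 + 4*k**2 - 7*k - 6, as required.
Sum = s_(9) − s_(0); s_(9) = 52146, s_(0) = 0 ⇒ 52146.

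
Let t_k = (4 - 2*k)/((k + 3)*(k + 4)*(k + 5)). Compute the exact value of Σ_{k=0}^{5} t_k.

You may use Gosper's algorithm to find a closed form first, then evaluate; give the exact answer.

Step 1: r(k) = (k - 1)*(k + 3)/((k - 2)*(k + 6)).
Gosper form: A/B · C(k+1)/C(k) with A=k + 3, B=k + 6, C=k - 2.
Set up (k + 3)·f(k+1) − (k + 5)·f(k) − (k - 2) = 0.
d = 2 from the (1,1,1) case.
Solving with deg f ≤ 2: f(k) = k*(k - 17)/24.
Certificate R = B(k−1)f/C = k*(k - 17)*(k + 5)/(24*(k - 2)) gives s_k = -k*(k - 17)/(12*(k + 3)*(k + 4)).
Check: Δs_k = 2*(2 - k)/(k**3 + 12*k**2 + 47*k + 60). ✓
Telescoping: Σ = s_(6) − s_(0) = 11/180 − (0) = 11/180.

Σ = 11/180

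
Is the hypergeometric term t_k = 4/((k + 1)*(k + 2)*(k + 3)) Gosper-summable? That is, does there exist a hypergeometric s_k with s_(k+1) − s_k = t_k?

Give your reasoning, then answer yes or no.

Yes. s_k = k*(k + 3)/((k + 1)*(k + 2)).

The ratio is (k + 1)/(k + 4).
Normal form (A,B,C) = (k + 1, k + 4, 1).
Need (k + 1)·f(k+1) − (k + 3)·f(k) = 1.
d = 2 from the (1,1,0) case.
A polynomial solution: f(k) = k*(k + 3)/4.
R(k) = B(k−1)·f(k)/C(k) = k*(k + 3)**2/4; s_k = R·t_k = k*(k + 3)/((k + 1)*(k + 2)).
Check: Δs_k = 4/(k**3 + 6*k**2 + 11*k + 6). ✓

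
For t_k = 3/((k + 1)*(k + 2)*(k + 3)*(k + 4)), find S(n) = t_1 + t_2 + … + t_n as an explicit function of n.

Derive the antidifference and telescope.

S(n) = n*(n**2 + 9*n + 26)/(24*(n**3 + 9*n**2 + 26*n + 24))

Compute t_(k+1)/t_k: get (k + 1)/(k + 5).
Gosper form: A/B · C(k+1)/C(k) with A=k + 1, B=k + 5, C=1.
Key eq: (k + 1)·f(k+1) = (k + 4)·f(k) + (1).
d = 3 from the (1,1,0) case.
Match coefficients ⇒ f(k) = k*(k**2 + 6*k + 11)/18.
Then R = B(k−1)f/C = k*(k + 4)*(k**2 + 6*k + 11)/18, so s_k = R(k)·t_k = k*(k**2 + 6*k + 11)/(6*(k + 1)*(k + 2)*(k + 3)).
Δs = 3/(k**4 + 10*k**3 + 35*k**2 + 50*k + 24), as required.
Σ_(k=1)^n t_k = s_(n+1) − s_(1) = ((n**3 + 9*n**2 + 26*n + 18)/(6*(n**3 + 9*n**2 + 26*n + 24))) − (1/8), i.e. n*(n**2 + 9*n + 26)/(24*(n**3 + 9*n**2 + 26*n + 24)).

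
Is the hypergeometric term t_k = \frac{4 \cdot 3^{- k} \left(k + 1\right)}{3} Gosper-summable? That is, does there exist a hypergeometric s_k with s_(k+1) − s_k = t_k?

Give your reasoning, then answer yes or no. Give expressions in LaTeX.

Yes. s_k = 3^{- k} \left(- 2 k - 3\right).

Ratio r(k) = (k + 2)/(3*(k + 1)).
Gosper form: A/B · C(k+1)/C(k) with A=1/3, B=1, C=k + 1.
Set up (1/3)·f(k+1) − (1)·f(k) − (k + 1) = 0.
Degrees (0,0,1) ⇒ d ≤ 1.
Solve for f: f(k) = -3*(2*k + 3)/4 (degree 1 ≤ 1).
Get s_k = R·t_k = (-2*k - 3)/3**k with R(k) = B(k−1)f(k)/C(k) = -3*(2*k + 3)/(4*(k + 1)).
Verify: 4*(k + 1)/(3*3**k) matches t_k.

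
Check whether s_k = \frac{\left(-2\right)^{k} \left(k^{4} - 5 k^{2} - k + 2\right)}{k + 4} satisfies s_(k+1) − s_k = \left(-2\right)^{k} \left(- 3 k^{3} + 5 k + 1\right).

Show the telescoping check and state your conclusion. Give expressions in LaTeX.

Invalid: residual \frac{\left(-2\right)^{k + 1} \left(- 3 k^{4} - 13 k^{3} + 7 k^{2} + 22 k + 3\right)}{k^{2} + 9 k + 20} ≠ 0.

s_(k+1) = (-2)**(k + 1)*(-k + (k + 1)**4 - 5*(k + 1)**2 + 1)/(k + 5)
s_(k+1) − s_k = (-2)**k*(-3*k**5 - 21*k**4 - 29*k**3 + 32*k**2 + 65*k + 14)/(k**2 + 9*k + 20)
(s_(k+1) − s_k) − t_k = (-2)**(k + 1)*(-3*k**4 - 13*k**3 + 7*k**2 + 22*k + 3)/(k**2 + 9*k + 20)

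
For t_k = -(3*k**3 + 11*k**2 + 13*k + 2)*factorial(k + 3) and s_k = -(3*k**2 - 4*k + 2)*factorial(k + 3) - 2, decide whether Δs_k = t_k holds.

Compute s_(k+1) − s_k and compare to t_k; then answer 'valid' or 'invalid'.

Valid: the claim telescopes to t_k.

s_(k+1) = (4*k - 3*(k + 1)**2 + 2)*factorial(k + 4) - 2
s_(k+1) − s_k = -(3*k**3 + 11*k**2 + 13*k + 2)*factorial(k + 3)
(s_(k+1) − s_k) − t_k = 0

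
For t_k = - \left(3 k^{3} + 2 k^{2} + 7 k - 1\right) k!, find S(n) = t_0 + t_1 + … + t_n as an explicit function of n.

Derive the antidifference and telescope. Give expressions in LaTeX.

S(n) = - 3 n^{3} n! - 5 n^{2} n! - 3 n n! - n! + 2

r(k) = (3*k**4 + 14*k**3 + 31*k**2 + 31*k + 11)/(3*k**3 + 2*k**2 + 7*k - 1) after simplifying.
Normal form (A,B,C) = (k + 1, 1, k**3 + 2*k**2/3 + 7*k/3 - 1/3).
Need (k + 1)·f(k+1) − (1)·f(k) = k**3 + 2*k**2/3 + 7*k/3 - 1/3.
From deg A=1, deg B=0, deg C=3: d=2.
A polynomial solution: f(k) = (3*k**2 - 4*k + 2)/3.
So s_k = (B(k−1)f/C)·t_k = ((3*k**2 - 4*k + 2)/(3*k**3 + 2*k**2 + 7*k - 1))·t_k = -(3*k**2 - 4*k + 2)*factorial(k).
Verify: -(3*k**3 + 2*k**2 + 7*k - 1)*factorial(k) matches t_k.
Telescope: S(n) = s_(n+1) − s_(0) = -(3*n**2 + 2*n + 1)*factorial(n + 1) − (-2) = -3*n**3*factorial(n) - 5*n**2*factorial(n) - 3*n*factorial(n) - factorial(n) + 2.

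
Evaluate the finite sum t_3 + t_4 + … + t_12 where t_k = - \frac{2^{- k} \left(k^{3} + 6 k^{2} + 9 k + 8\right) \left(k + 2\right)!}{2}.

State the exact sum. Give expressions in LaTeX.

t_(k+1)/t_k = (k**4 + 12*k**3 + 51*k**2 + 96*k + 72)/(2*(k**3 + 6*k**2 + 9*k + 8)).
A = k/2 + 3/2, B = 1, C = k**3 + 6*k**2 + 9*k + 8.
Set up (k/2 + 3/2)·f(k+1) − (1)·f(k) − (k**3 + 6*k**2 + 9*k + 8) = 0.
d = 2 from the (1,0,3) case.
A polynomial solution: f(k) = 2*(k - 1)*(k + 4).
Certificate R = B(k−1)f/C = 2*(k - 1)*(k + 4)/(k**3 + 6*k**2 + 9*k + 8) gives s_k = -(k - 1)*(k + 4)*factorial(k + 2)/2**k.
Check: Δs_k = -(k**3 + 6*k**2 + 9*k + 8)*factorial(k + 2)/(2*2**k). ✓
Evaluate s at k=13 and k=3: -32564156625 and -210; difference -32564156415.

Σ = -32564156415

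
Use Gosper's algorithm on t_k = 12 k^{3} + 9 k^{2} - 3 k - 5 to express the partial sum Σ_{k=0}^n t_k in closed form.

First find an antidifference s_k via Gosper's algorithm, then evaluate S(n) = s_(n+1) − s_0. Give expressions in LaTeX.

t_(k+1)/t_k = (12*k**3 + 45*k**2 + 51*k + 13)/(12*k**3 + 9*k**2 - 3*k - 5).
Take A(k)=1, B(k)=1, C(k)=k**3 + 3*k**2/4 - k/4 - 5/12.
Set up (1)·f(k+1) − (1)·f(k) − (k**3 + 3*k**2/4 - k/4 - 5/12) = 0.
Bound: deg f ≤ 4.
Match coefficients ⇒ f(k) = k*(3*k**3 - 3*k**2 - 3*k - 2)/12.
R(k) = B(k−1)·f(k)/C(k) = k*(3*k**3 - 3*k**2 - 3*k - 2)/(12*k**3 + 9*k**2 - 3*k - 5); s_k = R·t_k = k*(3*k**3 - 3*k**2 - 3*k - 2).
Verify: 12*k**3 + 9*k**2 - 3*k - 5 matches t_k.
Σ_(k=0)^n t_k = s_(n+1) − s_(0) = (3*n**4 + 9*n**3 + 6*n**2 - 5*n - 5) − (0), i.e. 3*n**4 + 9*n**3 + 6*n**2 - 5*n - 5.

S(n) = 3 n^{4} + 9 n^{3} + 6 n^{2} - 5 n - 5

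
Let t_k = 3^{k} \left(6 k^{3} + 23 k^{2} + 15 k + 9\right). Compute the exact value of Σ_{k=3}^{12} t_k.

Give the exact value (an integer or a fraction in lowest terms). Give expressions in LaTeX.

Σ = 9974082906

Compute t_(k+1)/t_k: get 3*(6*k**3 + 41*k**2 + 79*k + 53)/(6*k**3 + 23*k**2 + 15*k + 9).
Gosper form: A/B · C(k+1)/C(k) with A=3, B=1, C=k**3 + 23*k**2/6 + 5*k/2 + 3/2.
Solve (3)·f(k+1) − (1)·f(k) = k**3 + 23*k**2/6 + 5*k/2 + 3/2.
d = 3 from the (0,0,3) case.
A polynomial solution: f(k) = (3*k**3 - 2*k**2 + 3)/6.
Then R = B(k−1)f/C = (3*k**3 - 2*k**2 + 3)/(6*k**3 + 23*k**2 + 15*k + 9), so s_k = R(k)·t_k = 3**k*(3*k**3 - 2*k**2 + 3).
Verify: 3**k*(6*k**3 + 23*k**2 + 15*k + 9) matches t_k.
Evaluate s at k=13 and k=3: 9974084688 and 1782; difference 9974082906.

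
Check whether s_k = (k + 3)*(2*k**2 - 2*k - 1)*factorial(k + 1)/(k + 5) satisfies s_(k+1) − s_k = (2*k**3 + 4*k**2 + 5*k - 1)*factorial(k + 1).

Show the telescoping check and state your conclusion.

Invalid: residual -2*(2*k**4 + 14*k**3 + 23*k**2 + 26*k - 4)*factorial(k + 1)/((k + 5)*(k + 6)) ≠ 0.

s_(k+1) = (k + 4)*(2*k**2 + 2*k - 1)*factorial(k + 2)/(k + 6)
s_(k+1) − s_k = (2*k**5 + 22*k**4 + 81*k**3 + 128*k**2 + 87*k - 22)*factorial(k + 1)/((k + 5)*(k + 6))
(s_(k+1) − s_k) − t_k = -2*(2*k**4 + 14*k**3 + 23*k**2 + 26*k - 4)*factorial(k + 1)/((k + 5)*(k + 6))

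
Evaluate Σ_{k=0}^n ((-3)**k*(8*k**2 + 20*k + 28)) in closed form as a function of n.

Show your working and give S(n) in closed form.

S(n) = 6*(-3)**n*n**2 + 18*(-3)**n*n + 24*(-3)**n + 4

The ratio is 3*(-2*k**2 - 9*k - 14)/(2*k**2 + 5*k + 7).
So A=-3 and B=1, with C=k**2 + 5*k/2 + 7/2.
f must satisfy (-3)·f(k+1) − (1)·f(k) = k**2 + 5*k/2 + 7/2.
deg f ≤ 2 (via 0,0,2).
Coefficient equations give f(k) = -(k**2 + k + 2)/4.
So s_k = (B(k−1)f/C)·t_k = (-(k**2 + k + 2)/(2*(2*k**2 + 5*k + 7)))·t_k = -2*(-3)**k*(k**2 + k + 2).
Check: Δs_k = (-3)**k*(8*k**2 + 20*k + 28). ✓
s_(n+1) = 6*(-3)**n*(n**2 + 3*n + 4) and s_(0) = -4, so S(n) = 6*(-3)**n*n**2 + 18*(-3)**n*n + 24*(-3)**n + 4.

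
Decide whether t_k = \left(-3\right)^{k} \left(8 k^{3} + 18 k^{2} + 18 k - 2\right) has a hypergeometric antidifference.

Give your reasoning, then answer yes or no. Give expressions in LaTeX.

Ratio r(k) = 3*(-4*k**3 - 21*k**2 - 39*k - 21)/(4*k**3 + 9*k**2 + 9*k - 1).
Normal form (A,B,C) = (-3, 1, k**3 + 9*k**2/4 + 9*k/4 - 1/4).
f must satisfy (-3)·f(k+1) − (1)·f(k) = k**3 + 9*k**2/4 + 9*k/4 - 1/4.
d = 3 from the (0,0,3) case.
A polynomial solution: f(k) = -(k - 1)*(k**2 + k + 1)/4.
Then R = B(k−1)f/C = -(k - 1)*(k**2 + k + 1)/(4*k**3 + 9*k**2 + 9*k - 1), so s_k = R(k)·t_k = 2*(-3)**k*(1 - k**3).
Verify: 2*(-3)**k*(k**3 + 3*(k + 1)**3 - 4) matches t_k.

Yes. s_k = 2 \left(-3\right)^{k} \left(1 - k^{3}\right).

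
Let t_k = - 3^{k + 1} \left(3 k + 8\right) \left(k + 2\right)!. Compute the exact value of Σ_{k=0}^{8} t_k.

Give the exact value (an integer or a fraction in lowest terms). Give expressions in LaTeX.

The ratio is 3*(k + 3)*(3*k + 11)/(3*k + 8).
Gosper form: A/B · C(k+1)/C(k) with A=3*k + 9, B=1, C=k + 8/3.
f must satisfy (3*k + 9)·f(k+1) − (1)·f(k) = k + 8/3.
d = 0 from the (1,0,1) case.
Coefficient equations give f(k) = 1/3.
Certificate R = B(k−1)f/C = 1/(3*k + 8) gives s_k = -3**(k + 1)*factorial(k + 2).
Verify: -3**(k + 1)*(3*k + 8)*factorial(k + 2) matches t_k.
Evaluate s at k=9 and k=0: -2357047123200 and -6; difference -2357047123194.

Σ = -2357047123194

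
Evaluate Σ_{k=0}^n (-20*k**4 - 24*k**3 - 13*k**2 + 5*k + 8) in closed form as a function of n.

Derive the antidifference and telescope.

S(n) = -4*n**5 - 16*n**4 - 23*n**3 - 10*n**2 + 9*n + 8

t_(k+1)/t_k = (20*k**4 + 104*k**3 + 205*k**2 + 173*k + 44)/(20*k**4 + 24*k**3 + 13*k**2 - 5*k - 8).
Normal form (A,B,C) = (1, 1, k**4 + 6*k**3/5 + 13*k**2/20 - k/4 - 2/5).
Key eq: (1)·f(k+1) = (1)·f(k) + (k**4 + 6*k**3/5 + 13*k**2/20 - k/4 - 2/5).
From deg A=0, deg B=0, deg C=4: d=5.
Solve for f: f(k) = k*(4*k**4 - 4*k**3 - k**2 - 3*k - 4)/20 (degree 5 ≤ 5).
So s_k = (B(k−1)f/C)·t_k = (k*(4*k**4 - 4*k**3 - k**2 - 3*k - 4)/(20*k**4 + 24*k**3 + 13*k**2 - 5*k - 8))·t_k = k*(-4*k**4 + 4*k**3 + k**2 + 3*k + 4).
Δs = -20*k**4 - 24*k**3 - 13*k**2 + 5*k + 8, as required.
s_(n+1) = -4*n**5 - 16*n**4 - 23*n**3 - 10*n**2 + 9*n + 8 and s_(0) = 0, so S(n) = -4*n**5 - 16*n**4 - 23*n**3 - 10*n**2 + 9*n + 8.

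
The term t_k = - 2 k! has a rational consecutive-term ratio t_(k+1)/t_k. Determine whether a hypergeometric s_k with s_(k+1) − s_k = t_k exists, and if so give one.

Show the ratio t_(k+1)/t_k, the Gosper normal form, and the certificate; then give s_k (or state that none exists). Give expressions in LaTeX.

no hypergeometric antidifference exists

t_(k+1)/t_k = k + 1.
A = k + 1, B = 1, C = 1.
Key eq: (k + 1)·f(k+1) = (1)·f(k) + (1).
deg f ≤ -1 (via 1,0,0).
deg f ≤ -1 is impossible — no certificate.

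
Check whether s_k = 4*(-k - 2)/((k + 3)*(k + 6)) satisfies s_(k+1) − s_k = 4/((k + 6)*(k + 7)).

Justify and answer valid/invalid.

s_(k+1) = 4*(-k - 3)/((k + 4)*(k + 7))
s_(k+1) − s_k = 4*(k**2 + 5*k + 2)/(k**4 + 20*k**3 + 145*k**2 + 450*k + 504)
(s_(k+1) − s_k) − t_k = 8*(-k - 5)/(k**4 + 20*k**3 + 145*k**2 + 450*k + 504)

Invalid: residual 8*(-k - 5)/(k**4 + 20*k**3 + 145*k**2 + 450*k + 504) ≠ 0.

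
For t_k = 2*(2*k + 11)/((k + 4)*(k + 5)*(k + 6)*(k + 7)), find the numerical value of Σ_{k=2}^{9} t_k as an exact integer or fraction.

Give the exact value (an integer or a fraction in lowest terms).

Σ = 11/336

t_(k+1)/t_k = (k + 4)*(2*k + 13)/((k + 8)*(2*k + 11)).
A = k + 4, B = k + 8, C = k + 11/2.
Set up (k + 4)·f(k+1) − (k + 7)·f(k) − (k + 11/2) = 0.
deg f ≤ 3 (via 1,1,1).
Solve for f: f(k) = k*(k + 5)*(k + 10)/48 (degree 3 ≤ 3).
Certificate R = B(k−1)f/C = k*(k + 5)*(k + 7)*(k + 10)/(24*(2*k + 11)) gives s_k = k*(k + 10)/(12*(k**2 + 10*k + 24)).
Check: Δs_k = 2*(2*k + 11)/(k**4 + 22*k**3 + 179*k**2 + 638*k + 840). ✓
Evaluate s at k=10 and k=2: 25/336 and 1/24; difference 11/336.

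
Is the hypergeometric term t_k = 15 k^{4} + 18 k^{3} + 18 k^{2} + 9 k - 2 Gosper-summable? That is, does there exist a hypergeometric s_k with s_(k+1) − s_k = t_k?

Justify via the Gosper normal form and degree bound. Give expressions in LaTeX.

Yes. s_k = k \left(3 k^{4} - 3 k^{3} + 2 k^{2} - 4\right).

Compute t_(k+1)/t_k: get (15*k**4 + 78*k**3 + 162*k**2 + 159*k + 58)/(15*k**4 + 18*k**3 + 18*k**2 + 9*k - 2).
So A=1 and B=1, with C=k**4 + 6*k**3/5 + 6*k**2/5 + 3*k/5 - 2/15.
Key eq: (1)·f(k+1) = (1)·f(k) + (k**4 + 6*k**3/5 + 6*k**2/5 + 3*k/5 - 2/15).
Bound: deg f ≤ 5.
Coefficient equations give f(k) = k*(3*k**4 - 3*k**3 + 2*k**2 - 4)/15.
Get s_k = R·t_k = k*(3*k**4 - 3*k**3 + 2*k**2 - 4) with R(k) = B(k−1)f(k)/C(k) = k*(3*k**4 - 3*k**3 + 2*k**2 - 4)/(15*k**4 + 18*k**3 + 18*k**2 + 9*k - 2).
Check: Δs_k = 15*k**4 + 18*k**3 + 18*k**2 + 9*k - 2. ✓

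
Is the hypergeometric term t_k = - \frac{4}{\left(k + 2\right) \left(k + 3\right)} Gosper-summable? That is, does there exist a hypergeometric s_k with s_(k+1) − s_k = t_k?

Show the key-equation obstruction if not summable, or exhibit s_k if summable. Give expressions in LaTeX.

Yes. s_k = - \frac{2 k}{k + 2}.

Step 1: r(k) = (k + 2)/(k + 4).
So A=k + 2 and B=k + 4, with C=1.
Need (k + 2)·f(k+1) − (k + 3)·f(k) = 1.
Degrees (1,1,0) ⇒ d ≤ 1.
A polynomial solution: f(k) = k/2.
So s_k = (B(k−1)f/C)·t_k = (k*(k + 3)/2)·t_k = -2*k/(k + 2).
Verify: -4/(k**2 + 5*k + 6) matches t_k.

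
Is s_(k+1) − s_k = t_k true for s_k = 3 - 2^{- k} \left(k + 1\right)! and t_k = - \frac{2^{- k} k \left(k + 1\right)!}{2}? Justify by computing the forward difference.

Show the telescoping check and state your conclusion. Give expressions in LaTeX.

s_(k+1) = -2**(-k - 1)*factorial(k + 2) + 3
s_(k+1) − s_k = -k*factorial(k + 1)/(2*2**k)
(s_(k+1) − s_k) − t_k = 0

Valid — Δs_k = t_k.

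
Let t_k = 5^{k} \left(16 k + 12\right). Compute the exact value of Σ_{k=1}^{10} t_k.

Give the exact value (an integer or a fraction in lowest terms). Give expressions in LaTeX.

t_(k+1)/t_k = 5*(4*k + 7)/(4*k + 3).
A = 5, B = 1, C = k + 3/4.
Need (5)·f(k+1) − (1)·f(k) = k + 3/4.
d = 1 from the (0,0,1) case.
Match coefficients ⇒ f(k) = (2*k - 1)/8.
Then R = B(k−1)f/C = (2*k - 1)/(2*(4*k + 3)), so s_k = R(k)·t_k = 5**k*(4*k - 2).
Check: Δs_k = 5**k*(16*k + 12). ✓
Σ_(k=1)^(10) t_k = s_(11) − s_(1) = 2050781250 − (10) = 2050781240.

Σ = 2050781240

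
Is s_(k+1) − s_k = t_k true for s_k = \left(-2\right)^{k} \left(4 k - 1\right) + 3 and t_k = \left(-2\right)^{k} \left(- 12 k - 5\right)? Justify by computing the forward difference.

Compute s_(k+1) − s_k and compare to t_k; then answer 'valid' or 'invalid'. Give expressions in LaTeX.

Valid — Δs_k = t_k.

s_(k+1) = (-2)**(k + 1)*(4*k + 3) + 3
s_(k+1) − s_k = (-2)**k*(-12*k - 5)
(s_(k+1) − s_k) − t_k = 0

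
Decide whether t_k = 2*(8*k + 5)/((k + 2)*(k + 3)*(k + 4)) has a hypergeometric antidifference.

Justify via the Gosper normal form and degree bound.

Compute t_(k+1)/t_k: get (k + 2)*(8*k + 13)/((k + 5)*(8*k + 5)).
Factor: A=k + 2; B=k + 5; C=k + 5/8.
Key eq: (k + 2)·f(k+1) = (k + 4)·f(k) + (k + 5/8).
Bound: deg f ≤ 2.
Coefficient equations give f(k) = k*(7*k + 3)/32.
Then R = B(k−1)f/C = k*(k + 4)*(7*k + 3)/(4*(8*k + 5)), so s_k = R(k)·t_k = k*(7*k + 3)/(2*(k + 2)*(k + 3)).
Verify: 2*(8*k + 5)/(k**3 + 9*k**2 + 26*k + 24) matches t_k.

Yes. s_k = k*(7*k + 3)/(2*(k + 2)*(k + 3)).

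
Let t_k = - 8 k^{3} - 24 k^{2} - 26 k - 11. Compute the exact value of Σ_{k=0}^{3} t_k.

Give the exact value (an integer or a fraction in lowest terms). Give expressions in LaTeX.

Σ = -824

r(k) = (8*k**3 + 48*k**2 + 98*k + 69)/(8*k**3 + 24*k**2 + 26*k + 11) after simplifying.
Normal form (A,B,C) = (1, 1, k**3 + 3*k**2 + 13*k/4 + 11/8).
Need (1)·f(k+1) − (1)·f(k) = k**3 + 3*k**2 + 13*k/4 + 11/8.
Degrees (0,0,3) ⇒ d ≤ 4.
Match coefficients ⇒ f(k) = k*(2*k**3 + 4*k**2 + 3*k + 2)/8.
Get s_k = R·t_k = k*(-2*k**3 - 4*k**2 - 3*k - 2) with R(k) = B(k−1)f(k)/C(k) = k*(2*k**3 + 4*k**2 + 3*k + 2)/(8*k**3 + 24*k**2 + 26*k + 11).
Check: Δs_k = -8*k**3 - 24*k**2 - 26*k - 11. ✓
Telescoping: Σ = s_(4) − s_(0) = -824 − (0) = -824.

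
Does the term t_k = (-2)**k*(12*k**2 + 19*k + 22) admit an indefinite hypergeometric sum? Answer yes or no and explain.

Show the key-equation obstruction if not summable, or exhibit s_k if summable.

t_(k+1)/t_k = 2*(-12*k**2 - 43*k - 53)/(12*k**2 + 19*k + 22).
So A=-2 and B=1, with C=k**2 + 19*k/12 + 11/6.
Set up (-2)·f(k+1) − (1)·f(k) − (k**2 + 19*k/12 + 11/6) = 0.
d = 2 from the (0,0,2) case.
Solving with deg f ≤ 2: f(k) = -(4*k**2 + k + 4)/12.
Get s_k = R·t_k = (-2)**k*(-4*k**2 - k - 4) with R(k) = B(k−1)f(k)/C(k) = -(4*k**2 + k + 4)/(12*k**2 + 19*k + 22).
Δs = (-2)**k*(12*k**2 + 19*k + 22), as required.

Yes. s_k = (-2)**k*(-4*k**2 - k - 4).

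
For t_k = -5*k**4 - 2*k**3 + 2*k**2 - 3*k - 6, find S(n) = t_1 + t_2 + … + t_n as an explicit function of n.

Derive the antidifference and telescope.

r(k) = (5*k**4 + 22*k**3 + 34*k**2 + 25*k + 14)/(5*k**4 + 2*k**3 - 2*k**2 + 3*k + 6) after simplifying.
Factor: A=1; B=1; C=k**4 + 2*k**3/5 - 2*k**2/5 + 3*k/5 + 6/5.
Solve (1)·f(k+1) − (1)·f(k) = k**4 + 2*k**3/5 - 2*k**2/5 + 3*k/5 + 6/5.
deg f ≤ 5 (via 0,0,4).
Solve for f: f(k) = k*(k**4 - 2*k**3 + 3*k + 4)/5 (degree 5 ≤ 5).
Then R = B(k−1)f/C = k*(k**4 - 2*k**3 + 3*k + 4)/(5*k**4 + 2*k**3 - 2*k**2 + 3*k + 6), so s_k = R(k)·t_k = k*(-k**4 + 2*k**3 - 3*k - 4).
Δs = -5*k**4 - 2*k**3 + 2*k**2 - 3*k - 6, as required.
Σ_(k=1)^n t_k = s_(n+1) − s_(1) = (-n**5 - 3*n**4 - 2*n**3 - n**2 - 7*n - 6) − (-6), i.e. n*(-n**4 - 3*n**3 - 2*n**2 - n - 7).

S(n) = n*(-n**4 - 3*n**3 - 2*n**2 - n - 7)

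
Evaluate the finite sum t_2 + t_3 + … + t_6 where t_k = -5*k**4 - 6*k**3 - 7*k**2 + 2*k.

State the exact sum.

r(k) = (5*k**4 + 26*k**3 + 55*k**2 + 50*k + 16)/(k*(5*k**3 + 6*k**2 + 7*k - 2)) after simplifying.
So A=1 and B=1, with C=k**4 + 6*k**3/5 + 7*k**2/5 - 2*k/5.
Key eq: (1)·f(k+1) = (1)·f(k) + (k**4 + 6*k**3/5 + 7*k**2/5 - 2*k/5).
deg f ≤ 5 (via 0,0,4).
Match coefficients ⇒ f(k) = k*(k - 1)**2*(k**2 + k + 2)/5.
R(k) = B(k−1)·f(k)/C(k) = (k - 1)**2*(k**2 + k + 2)/(5*k**3 + 6*k**2 + 7*k - 2); s_k = R·t_k = k*(-k**4 + k**3 - k**2 + 3*k - 2).
Verify: k*(-5*k**3 - 6*k**2 - 7*k + 2) matches t_k.
Telescoping: Σ = s_(7) − s_(2) = -14616 − (-16) = -14600.

Σ = -14600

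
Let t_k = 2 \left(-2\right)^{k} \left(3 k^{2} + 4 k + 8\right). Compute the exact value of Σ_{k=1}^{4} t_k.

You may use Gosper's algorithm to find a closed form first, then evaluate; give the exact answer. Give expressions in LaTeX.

Σ = 1716

Ratio r(k) = 2*(-3*k**2 - 10*k - 15)/(3*k**2 + 4*k + 8).
A = -2, B = 1, C = k**2 + 4*k/3 + 8/3.
Need (-2)·f(k+1) − (1)·f(k) = k**2 + 4*k/3 + 8/3.
Bound: deg f ≤ 2.
Coefficient equations give f(k) = -(k**2 + 2)/3.
Certificate R = B(k−1)f/C = -(k**2 + 2)/(3*k**2 + 4*k + 8) gives s_k = (-2)**(k + 1)*(k**2 + 2).
Δs = 2*(-2)**k*(3*k**2 + 4*k + 8), as required.
Telescoping: Σ = s_(5) − s_(1) = 1728 − (12) = 1716.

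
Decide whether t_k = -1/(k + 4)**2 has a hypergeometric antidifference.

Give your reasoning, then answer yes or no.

t_(k+1)/t_k = (k + 4)**2/(k + 5)**2.
A = k**2 + 8*k + 16, B = k**2 + 10*k + 25, C = 1.
Solve (k**2 + 8*k + 16)·f(k+1) − (k**2 + 8*k + 16)·f(k) = 1.
d = 0 from the (2,2,0) case.
Write f(k) = c0. Then LHS − RHS = -1, requiring -1 = 0: contradictory. No certificate.

No — key equation has no polynomial f.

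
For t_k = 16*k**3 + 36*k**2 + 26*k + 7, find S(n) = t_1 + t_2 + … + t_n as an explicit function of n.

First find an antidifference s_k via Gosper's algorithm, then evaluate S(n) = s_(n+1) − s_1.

Compute t_(k+1)/t_k: get (16*k**3 + 84*k**2 + 146*k + 85)/(16*k**3 + 36*k**2 + 26*k + 7).
Normal form (A,B,C) = (1, 1, k**3 + 9*k**2/4 + 13*k/8 + 7/16).
Key eq: (1)·f(k+1) = (1)·f(k) + (k**3 + 9*k**2/4 + 13*k/8 + 7/16).
Bound: deg f ≤ 4.
Match coefficients ⇒ f(k) = k**2*(4*k**2 + 4*k - 1)/16.
Get s_k = R·t_k = k**2*(4*k**2 + 4*k - 1) with R(k) = B(k−1)f(k)/C(k) = k**2*(4*k**2 + 4*k - 1)/(16*k**3 + 36*k**2 + 26*k + 7).
Check: Δs_k = 16*k**3 + 36*k**2 + 26*k + 7. ✓
s_(n+1) = 4*n**4 + 20*n**3 + 35*n**2 + 26*n + 7 and s_(1) = 7, so S(n) = n*(4*n**3 + 20*n**2 + 35*n + 26).

S(n) = n*(4*n**3 + 20*n**2 + 35*n + 26)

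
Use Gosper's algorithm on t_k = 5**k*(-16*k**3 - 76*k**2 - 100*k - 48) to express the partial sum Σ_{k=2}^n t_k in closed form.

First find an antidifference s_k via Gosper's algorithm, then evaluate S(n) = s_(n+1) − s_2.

S(n) = -20*5**n*n**3 - 80*5**n*n**2 - 100*5**n*n - 50*5**n + 1250

Compute t_(k+1)/t_k: get 5*(4*k**3 + 31*k**2 + 75*k + 60)/(4*k**3 + 19*k**2 + 25*k + 12).
Normal form (A,B,C) = (5, 1, k**3 + 19*k**2/4 + 25*k/4 + 3).
Set up (5)·f(k+1) − (1)·f(k) − (k**3 + 19*k**2/4 + 25*k/4 + 3) = 0.
Degrees (0,0,3) ⇒ d ≤ 3.
A polynomial solution: f(k) = (2*k**3 + 2*k**2 + 1)/8.
Certificate R = B(k−1)f/C = (2*k**3 + 2*k**2 + 1)/(2*(k + 3)*(4*k**2 + 7*k + 4)) gives s_k = 5**k*(-4*k**3 - 4*k**2 - 2).
Verify: 5**k*(-16*k**3 - 76*k**2 - 100*k - 48) matches t_k.
Evaluate: s_(n+1) = 5**(n + 1)*(-4*n**3 - 16*n**2 - 20*n - 10); subtract s_(2) = -1250 ⇒ S(n) = -20*5**n*n**3 - 80*5**n*n**2 - 100*5**n*n - 50*5**n + 1250.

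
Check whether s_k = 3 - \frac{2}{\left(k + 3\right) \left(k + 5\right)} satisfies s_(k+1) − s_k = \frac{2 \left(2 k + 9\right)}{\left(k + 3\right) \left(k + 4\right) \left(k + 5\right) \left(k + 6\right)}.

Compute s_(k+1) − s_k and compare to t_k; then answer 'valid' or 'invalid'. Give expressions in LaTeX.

Valid: the claim telescopes to t_k.

s_(k+1) = 3 - 2/((k + 4)*(k + 6))
s_(k+1) − s_k = 2*(2*k + 9)/(k**4 + 18*k**3 + 119*k**2 + 342*k + 360)
(s_(k+1) − s_k) − t_k = 0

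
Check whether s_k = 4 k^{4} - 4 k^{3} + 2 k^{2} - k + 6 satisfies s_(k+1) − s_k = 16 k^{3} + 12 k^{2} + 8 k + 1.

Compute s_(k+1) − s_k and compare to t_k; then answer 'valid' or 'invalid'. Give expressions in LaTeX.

s_(k+1) = 4*k**4 + 12*k**3 + 14*k**2 + 7*k + 7
s_(k+1) − s_k = 16*k**3 + 12*k**2 + 8*k + 1
(s_(k+1) − s_k) − t_k = 0

valid (s_(k+1) − s_k reduces to t_k)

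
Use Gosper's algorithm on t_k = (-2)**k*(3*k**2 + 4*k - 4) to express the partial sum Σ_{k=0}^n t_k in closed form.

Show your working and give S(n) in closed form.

The ratio is 2*(-4*k - 3*(k + 1)**2)/(3*k**2 + 4*k - 4).
Factor: A=-2; B=1; C=k**2 + 4*k/3 - 4/3.
f must satisfy (-2)·f(k+1) − (1)·f(k) = k**2 + 4*k/3 - 4/3.
d = 2 from the (0,0,2) case.
Solving with deg f ≤ 2: f(k) = -(k**2 - 2)/3.
Then R = B(k−1)f/C = -(k**2 - 2)/((k + 2)*(3*k - 2)), so s_k = R(k)·t_k = (-2)**k*(2 - k**2).
Verify: (-2)**k*(3*k**2 + 4*k - 4) matches t_k.
s_(n+1) = (-2)**(n + 1)*(-n**2 - 2*n + 1) and s_(0) = 2, so S(n) = 2*(-2)**n*n**2 + 4*(-2)**n*n - 2*(-2)**n - 2.

S(n) = 2*(-2)**n*n**2 + 4*(-2)**n*n - 2*(-2)**n - 2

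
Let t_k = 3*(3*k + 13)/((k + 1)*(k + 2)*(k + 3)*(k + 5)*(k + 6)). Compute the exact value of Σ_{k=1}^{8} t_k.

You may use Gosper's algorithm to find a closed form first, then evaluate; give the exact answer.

Σ = 94/1155

The ratio is (k + 1)*(k + 5)*(3*k + 16)/((k + 4)*(k + 7)*(3*k + 13)).
Factor: A=k + 1; B=k + 7; C=k**2 + 25*k/3 + 52/3.
Solve (k + 1)·f(k+1) − (k + 6)·f(k) = k**2 + 25*k/3 + 52/3.
deg f ≤ 5 (via 1,1,2).
Solving with deg f ≤ 5: f(k) = k*(k + 3)*(k + 4)*(k**2 + 8*k + 17)/30.
Then R = B(k−1)f/C = k*(k + 3)*(k + 6)*(k**2 + 8*k + 17)/(10*(3*k + 13)), so s_k = R(k)·t_k = 3*k*(k**2 + 8*k + 17)/(10*(k**3 + 8*k**2 + 17*k + 10)).
Verify: 3*(3*k + 13)/(k**5 + 17*k**4 + 107*k**3 + 307*k**2 + 396*k + 180) matches t_k.
Telescoping: Σ = s_(9) − s_(1) = 459/1540 − (13/60) = 94/1155.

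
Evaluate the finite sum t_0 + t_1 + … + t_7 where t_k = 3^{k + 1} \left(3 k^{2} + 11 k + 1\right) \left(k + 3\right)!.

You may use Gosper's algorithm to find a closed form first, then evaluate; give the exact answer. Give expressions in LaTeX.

Ratio r(k) = 3*(3*k**3 + 29*k**2 + 83*k + 60)/(3*k**2 + 11*k + 1).
Gosper form: A/B · C(k+1)/C(k) with A=3*k + 12, B=1, C=k**2 + 11*k/3 + 1/3.
Need (3*k + 12)·f(k+1) − (1)·f(k) = k**2 + 11*k/3 + 1/3.
From deg A=1, deg B=0, deg C=2: d=1.
Coefficient equations give f(k) = (k - 1)/3.
Then R = B(k−1)f/C = (k - 1)/(3*k**2 + 11*k + 1), so s_k = R(k)·t_k = 3**(k + 1)*(k - 1)*factorial(k + 3).
Verify: 3**(k + 1)*(3*k**2 + 11*k + 1)*factorial(k + 3) matches t_k.
Σ_(k=0)^(7) t_k = s_(8) − s_(0) = 5499776620800 − (-18) = 5499776620818.

Σ = 5499776620818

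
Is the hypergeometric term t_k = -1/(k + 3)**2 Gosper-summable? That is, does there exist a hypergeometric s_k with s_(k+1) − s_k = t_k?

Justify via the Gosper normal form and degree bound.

Step 1: r(k) = (k + 3)**2/(k + 4)**2.
A = k**2 + 6*k + 9, B = k**2 + 8*k + 16, C = 1.
Solve (k**2 + 6*k + 9)·f(k+1) − (k**2 + 6*k + 9)·f(k) = 1.
From deg A=2, deg B=2, deg C=0: d=0.
Write f(k) = c0. Then LHS − RHS = -1, requiring -1 = 0: contradictory. No certificate.

No — t_k has no hypergeometric antidifference.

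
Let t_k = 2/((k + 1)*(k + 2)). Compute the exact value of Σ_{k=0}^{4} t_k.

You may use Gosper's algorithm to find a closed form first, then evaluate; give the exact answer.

Σ = 5/3

Compute t_(k+1)/t_k: get (k + 1)/(k + 3).
So A=k + 1 and B=k + 3, with C=1.
Need (k + 1)·f(k+1) − (k + 2)·f(k) = 1.
d = 1 from the (1,1,0) case.
Match coefficients ⇒ f(k) = k.
Certificate R = B(k−1)f/C = k*(k + 2) gives s_k = 2*k/(k + 1).
Δs = 2/(k**2 + 3*k + 2), as required.
Evaluate s at k=5 and k=0: 5/3 and 0; difference 5/3.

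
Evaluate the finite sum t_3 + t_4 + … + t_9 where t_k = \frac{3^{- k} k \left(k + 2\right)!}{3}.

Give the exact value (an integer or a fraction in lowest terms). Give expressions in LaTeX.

Σ = 1970120/243

r(k) = (k + 1)*(k + 3)/(3*k) after simplifying.
Factor: A=k/3 + 1; B=1; C=k.
Key eq: (k/3 + 1)·f(k+1) = (1)·f(k) + (k).
deg f ≤ 0 (via 1,0,1).
Solve for f: f(k) = 3 (degree 0 ≤ 0).
So s_k = (B(k−1)f/C)·t_k = (3/k)·t_k = factorial(k + 2)/3**k.
s_(k+1) − s_k = k*factorial(k + 2)/(3*3**k) = t_k.
Σ_(k=3)^(9) t_k = s_(10) − s_(3) = 1971200/243 − (40/9) = 1970120/243.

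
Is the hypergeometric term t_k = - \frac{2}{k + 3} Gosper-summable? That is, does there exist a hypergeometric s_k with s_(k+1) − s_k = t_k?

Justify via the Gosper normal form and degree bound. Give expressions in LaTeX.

Compute t_(k+1)/t_k: get (k + 3)/(k + 4).
So A=k + 3 and B=k + 4, with C=1.
Need (k + 3)·f(k+1) − (k + 3)·f(k) = 1.
From deg A=1, deg B=1, deg C=0: d=0.
Put f(k) = c0: A·f(k+1) − B(k−1)·f(k) − C = -1; need -1 = 0 — inconsistent ⇒ no f, not summable.

No. Not Gosper-summable.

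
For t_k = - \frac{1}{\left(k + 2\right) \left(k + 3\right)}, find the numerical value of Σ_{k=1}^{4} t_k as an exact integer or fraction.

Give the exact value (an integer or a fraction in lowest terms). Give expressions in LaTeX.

Σ = -4/21

The ratio is (k + 2)/(k + 4).
Normal form (A,B,C) = (k + 2, k + 4, 1).
Set up (k + 2)·f(k+1) − (k + 3)·f(k) − (1) = 0.
Degrees (1,1,0) ⇒ d ≤ 1.
Solving with deg f ≤ 1: f(k) = k/2.
Certificate R = B(k−1)f/C = k*(k + 3)/2 gives s_k = -k/(2*k + 4).
s_(k+1) − s_k = -1/(k**2 + 5*k + 6) = t_k.
Evaluate s at k=5 and k=1: -5/14 and -1/6; difference -4/21.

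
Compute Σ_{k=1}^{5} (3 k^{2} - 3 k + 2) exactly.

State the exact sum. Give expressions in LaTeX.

Compute t_(k+1)/t_k: get (3*k**2 + 3*k + 2)/(3*k**2 - 3*k + 2).
Normal form (A,B,C) = (1, 1, k**2 - k + 2/3).
Key eq: (1)·f(k+1) = (1)·f(k) + (k**2 - k + 2/3).
From deg A=0, deg B=0, deg C=2: d=3.
Match coefficients ⇒ f(k) = k*(k**2 - 3*k + 4)/3.
Certificate R = B(k−1)f/C = k*(k**2 - 3*k + 4)/(3*k**2 - 3*k + 2) gives s_k = k*(k**2 - 3*k + 4).
Δs = 3*k**2 - 3*k + 2, as required.
Evaluate s at k=6 and k=1: 132 and 2; difference 130.

Σ = 130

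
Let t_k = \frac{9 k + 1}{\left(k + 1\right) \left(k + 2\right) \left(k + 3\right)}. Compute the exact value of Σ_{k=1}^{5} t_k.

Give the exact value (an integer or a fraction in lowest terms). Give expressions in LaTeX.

Σ = 215/168

r(k) = (k + 1)*(9*k + 10)/((k + 4)*(9*k + 1)) after simplifying.
Gosper form: A/B · C(k+1)/C(k) with A=k + 1, B=k + 4, C=k + 1/9.
Key eq: (k + 1)·f(k+1) = (k + 3)·f(k) + (k + 1/9).
deg f ≤ 2 (via 1,1,1).
Solving with deg f ≤ 2: f(k) = k*(5*k - 3)/18.
So s_k = (B(k−1)f/C)·t_k = (k*(k + 3)*(5*k - 3)/(2*(9*k + 1)))·t_k = k*(5*k - 3)/(2*(k + 1)*(k + 2)).
s_(k+1) − s_k = (9*k + 1)/(k**3 + 6*k**2 + 11*k + 6) = t_k.
Sum = s_(6) − s_(1); s_(6) = 81/56, s_(1) = 1/6 ⇒ 215/168.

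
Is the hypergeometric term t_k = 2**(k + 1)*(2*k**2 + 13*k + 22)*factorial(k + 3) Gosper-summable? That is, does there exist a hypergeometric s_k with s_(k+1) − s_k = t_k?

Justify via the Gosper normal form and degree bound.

Compute t_(k+1)/t_k: get 2*(2*k**3 + 25*k**2 + 105*k + 148)/(2*k**2 + 13*k + 22).
Take A(k)=2*k + 8, B(k)=1, C(k)=k**2 + 13*k/2 + 11.
f must satisfy (2*k + 8)·f(k+1) − (1)·f(k) = k**2 + 13*k/2 + 11.
From deg A=1, deg B=0, deg C=2: d=1.
Solving with deg f ≤ 1: f(k) = (k + 2)/2.
Certificate R = B(k−1)f/C = (k + 2)/(2*k**2 + 13*k + 22) gives s_k = 2**(k + 1)*(k + 2)*factorial(k + 3).
Verify: 2**(k + 1)*(2*k**2 + 13*k + 22)*factorial(k + 3) matches t_k.

Yes. s_k = 2**(k + 1)*(k + 2)*factorial(k + 3).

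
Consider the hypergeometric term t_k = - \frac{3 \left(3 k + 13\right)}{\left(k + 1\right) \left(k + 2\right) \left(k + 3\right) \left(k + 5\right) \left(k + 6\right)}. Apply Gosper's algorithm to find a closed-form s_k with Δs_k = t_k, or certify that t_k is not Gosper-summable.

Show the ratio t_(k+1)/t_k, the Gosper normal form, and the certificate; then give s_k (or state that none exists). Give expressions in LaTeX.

s_k = \frac{3 k \left(- k^{2} - 8 k - 17\right)}{10 \left(k^{3} + 8 k^{2} + 17 k + 10\right)}

Ratio r(k) = (k + 1)*(k + 5)*(3*k + 16)/((k + 4)*(k + 7)*(3*k + 13)).
A = k + 1, B = k + 7, C = k**2 + 25*k/3 + 52/3.
Solve (k + 1)·f(k+1) − (k + 6)·f(k) = k**2 + 25*k/3 + 52/3.
d = 5 from the (1,1,2) case.
Coefficient equations give f(k) = k*(k + 3)*(k + 4)*(k**2 + 8*k + 17)/30.
So s_k = (B(k−1)f/C)·t_k = (k*(k + 3)*(k + 6)*(k**2 + 8*k + 17)/(10*(3*k + 13)))·t_k = 3*k*(-k**2 - 8*k - 17)/(10*(k**3 + 8*k**2 + 17*k + 10)).
Verify: 3*(-3*k - 13)/(k**5 + 17*k**4 + 107*k**3 + 307*k**2 + 396*k + 180) matches t_k.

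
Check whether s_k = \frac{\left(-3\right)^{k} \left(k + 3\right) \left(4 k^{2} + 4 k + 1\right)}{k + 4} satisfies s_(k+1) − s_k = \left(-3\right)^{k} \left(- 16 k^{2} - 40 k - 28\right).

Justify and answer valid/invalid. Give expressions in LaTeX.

Invalid: residual \frac{\left(-3\right)^{k} \left(16 k^{3} + 108 k^{2} + 192 k + 113\right)}{k^{2} + 9 k + 20} ≠ 0.

s_(k+1) = (-3)**(k + 1)*(k + 4)*(4*k + 4*(k + 1)**2 + 5)/(k + 5)
s_(k+1) − s_k = (-3)**k*(-16*k**4 - 168*k**3 - 600*k**2 - 860*k - 447)/(k**2 + 9*k + 20)
(s_(k+1) − s_k) − t_k = (-3)**k*(16*k**3 + 108*k**2 + 192*k + 113)/(k**2 + 9*k + 20)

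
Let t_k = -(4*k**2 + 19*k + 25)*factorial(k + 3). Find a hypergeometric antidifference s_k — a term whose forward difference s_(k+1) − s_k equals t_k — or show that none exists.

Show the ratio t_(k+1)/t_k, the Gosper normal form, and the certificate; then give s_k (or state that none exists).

s_k = -(4*k + 3)*factorial(k + 3)

Ratio r(k) = (k + 4)*(19*k + 4*(k + 1)**2 + 44)/(4*k**2 + 19*k + 25).
Factor: A=k + 4; B=1; C=k**2 + 19*k/4 + 25/4.
Need (k + 4)·f(k+1) − (1)·f(k) = k**2 + 19*k/4 + 25/4.
From deg A=1, deg B=0, deg C=2: d=1.
Solve for f: f(k) = (4*k + 3)/4 (degree 1 ≤ 1).
Get s_k = R·t_k = -(4*k + 3)*factorial(k + 3) with R(k) = B(k−1)f(k)/C(k) = (4*k + 3)/(4*k**2 + 19*k + 25).
Δs = -(4*k**2 + 19*k + 25)*factorial(k + 3), as required.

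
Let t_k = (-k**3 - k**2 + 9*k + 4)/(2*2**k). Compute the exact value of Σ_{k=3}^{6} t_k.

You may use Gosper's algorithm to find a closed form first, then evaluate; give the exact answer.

t_(k+1)/t_k = (k**3 + 4*k**2 - 4*k - 11)/(2*(k**3 + k**2 - 9*k - 4)).
So A=1/2 and B=1, with C=k**3 + k**2 - 9*k - 4.
f must satisfy (1/2)·f(k+1) − (1)·f(k) = k**3 + k**2 - 9*k - 4.
From deg A=0, deg B=0, deg C=3: d=3.
Solve for f: f(k) = -2*(k**3 + 4*k**2 + 2*k + 3) (degree 3 ≤ 3).
Get s_k = R·t_k = (k**3 + 4*k**2 + 2*k + 3)/2**k with R(k) = B(k−1)f(k)/C(k) = -2*(k**3 + 4*k**2 + 2*k + 3)/(k**3 + k**2 - 9*k - 4).
Δs = (-k**3 - k**2 + 9*k + 4)/(2*2**k), as required.
Evaluate s at k=7 and k=3: 139/32 and 9; difference -149/32.

Σ = -149/32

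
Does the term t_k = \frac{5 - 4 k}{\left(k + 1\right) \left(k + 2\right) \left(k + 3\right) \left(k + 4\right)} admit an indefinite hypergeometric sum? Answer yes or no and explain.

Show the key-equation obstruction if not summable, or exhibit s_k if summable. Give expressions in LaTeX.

t_(k+1)/t_k = (k + 1)*(4*k - 1)/((k + 5)*(4*k - 5)).
Normal form (A,B,C) = (k + 1, k + 5, k - 5/4).
Set up (k + 1)·f(k+1) − (k + 4)·f(k) − (k - 5/4) = 0.
Degrees (1,1,1) ⇒ d ≤ 3.
Solving with deg f ≤ 3: f(k) = -k*(k**2 + 6*k + 23)/24.
Get s_k = R·t_k = k*(k**2 + 6*k + 23)/(6*(k + 1)*(k + 2)*(k + 3)) with R(k) = B(k−1)f(k)/C(k) = -k*(k + 4)*(k**2 + 6*k + 23)/(6*(4*k - 5)).
Verify: (5 - 4*k)/(k**4 + 10*k**3 + 35*k**2 + 50*k + 24) matches t_k.

Yes. s_k = \frac{k \left(k^{2} + 6 k + 23\right)}{6 \left(k + 1\right) \left(k + 2\right) \left(k + 3\right)}.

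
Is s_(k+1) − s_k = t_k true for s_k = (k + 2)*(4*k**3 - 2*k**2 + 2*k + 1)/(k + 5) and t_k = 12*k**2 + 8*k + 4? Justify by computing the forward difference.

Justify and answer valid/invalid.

Invalid: residual 3*(-8*k**3 - 70*k**2 - 42*k - 19)/(k**2 + 11*k + 30) ≠ 0.

s_(k+1) = (4*k**4 + 22*k**3 + 40*k**2 + 35*k + 15)/(k + 6)
s_(k+1) − s_k = (12*k**4 + 116*k**3 + 242*k**2 + 158*k + 63)/(k**2 + 11*k + 30)
(s_(k+1) − s_k) − t_k = 3*(-8*k**3 - 70*k**2 - 42*k - 19)/(k**2 + 11*k + 30)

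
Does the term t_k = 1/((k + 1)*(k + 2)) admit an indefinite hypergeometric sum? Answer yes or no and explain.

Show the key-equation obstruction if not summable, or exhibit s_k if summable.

Yes. s_k = k/(k + 1).

Compute t_(k+1)/t_k: get (k + 1)/(k + 3).
Normal form (A,B,C) = (k + 1, k + 3, 1).
Set up (k + 1)·f(k+1) − (k + 2)·f(k) − (1) = 0.
Bound: deg f ≤ 1.
Solving with deg f ≤ 1: f(k) = k.
Certificate R = B(k−1)f/C = k*(k + 2) gives s_k = k/(k + 1).
Check: Δs_k = 1/(k**2 + 3*k + 2). ✓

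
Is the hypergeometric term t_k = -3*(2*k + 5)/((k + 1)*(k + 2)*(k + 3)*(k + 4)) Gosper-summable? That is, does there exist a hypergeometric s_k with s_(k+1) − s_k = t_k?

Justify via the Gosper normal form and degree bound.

Yes. s_k = k*(-k - 4)/(k**2 + 4*k + 3).

Ratio r(k) = (k + 1)*(2*k + 7)/((k + 5)*(2*k + 5)).
Take A(k)=k + 1, B(k)=k + 5, C(k)=k + 5/2.
Key eq: (k + 1)·f(k+1) = (k + 4)·f(k) + (k + 5/2).
Degrees (1,1,1) ⇒ d ≤ 3.
Solving with deg f ≤ 3: f(k) = k*(k + 2)*(k + 4)/6.
Get s_k = R·t_k = k*(-k - 4)/(k**2 + 4*k + 3) with R(k) = B(k−1)f(k)/C(k) = k*(k + 2)*(k + 4)**2/(3*(2*k + 5)).
Verify: 3*(-2*k - 5)/(k**4 + 10*k**3 + 35*k**2 + 50*k + 24) matches t_k.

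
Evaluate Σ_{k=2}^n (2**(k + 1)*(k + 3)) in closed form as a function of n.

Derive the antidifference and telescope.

r(k) = 2*(k + 4)/(k + 3) after simplifying.
Factor: A=2; B=1; C=k + 3.
Set up (2)·f(k+1) − (1)·f(k) − (k + 3) = 0.
deg f ≤ 1 (via 0,0,1).
Coefficient equations give f(k) = k + 1.
Certificate R = B(k−1)f/C = (k + 1)/(k + 3) gives s_k = 2**(k + 1)*(k + 1).
s_(k+1) − s_k = 2**(k + 1)*(k + 3) = t_k.
Telescope: S(n) = s_(n+1) − s_(2) = 2**(n + 2)*(n + 2) − (24) = 4*2**n*n + 8*2**n - 24.

S(n) = 4*2**n*n + 8*2**n - 24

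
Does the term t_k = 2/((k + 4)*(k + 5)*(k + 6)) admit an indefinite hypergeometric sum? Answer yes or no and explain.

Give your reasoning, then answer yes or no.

Yes. s_k = k*(k + 9)/(20*(k + 4)*(k + 5)).

The ratio is (k + 4)/(k + 7).
So A=k + 4 and B=k + 7, with C=1.
Set up (k + 4)·f(k+1) − (k + 6)·f(k) − (1) = 0.
From deg A=1, deg B=1, deg C=0: d=2.
A polynomial solution: f(k) = k*(k + 9)/40.
R(k) = B(k−1)·f(k)/C(k) = k*(k + 6)*(k + 9)/40; s_k = R·t_k = k*(k + 9)/(20*(k + 4)*(k + 5)).
s_(k+1) − s_k = 2/(k**3 + 15*k**2 + 74*k + 120) = t_k.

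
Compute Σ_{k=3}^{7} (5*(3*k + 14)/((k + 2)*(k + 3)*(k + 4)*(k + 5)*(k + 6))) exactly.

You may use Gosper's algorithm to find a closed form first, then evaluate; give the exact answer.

Σ = 119/6864

Step 1: r(k) = (k + 2)*(3*k + 17)/((k + 7)*(3*k + 14)).
Gosper form: A/B · C(k+1)/C(k) with A=k + 2, B=k + 7, C=k + 14/3.
Need (k + 2)·f(k+1) − (k + 6)·f(k) = k + 14/3.
Degrees (1,1,1) ⇒ d ≤ 4.
Match coefficients ⇒ f(k) = k*(k + 4)*(k**2 + 10*k + 31)/90.
Certificate R = B(k−1)f/C = k*(k + 4)*(k + 6)*(k**2 + 10*k + 31)/(30*(3*k + 14)) gives s_k = k*(k**2 + 10*k + 31)/(6*(k**3 + 10*k**2 + 31*k + 30)).
Verify: 5*(3*k + 14)/(k**5 + 20*k**4 + 155*k**3 + 580*k**2 + 1044*k + 720) matches t_k.
Telescoping: Σ = s_(8) − s_(3) = 70/429 − (7/48) = 119/6864.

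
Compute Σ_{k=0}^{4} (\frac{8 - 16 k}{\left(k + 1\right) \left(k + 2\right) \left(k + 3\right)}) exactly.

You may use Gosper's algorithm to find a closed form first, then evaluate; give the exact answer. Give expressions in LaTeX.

Step 1: r(k) = (k + 1)*(2*k + 1)/((k + 4)*(2*k - 1)).
Take A(k)=k + 1, B(k)=k + 4, C(k)=k - 1/2.
f must satisfy (k + 1)·f(k+1) − (k + 3)·f(k) = k - 1/2.
Degrees (1,1,1) ⇒ d ≤ 2.
A polynomial solution: f(k) = k*(k - 5)/8.
Certificate R = B(k−1)f/C = k*(k - 5)*(k + 3)/(4*(2*k - 1)) gives s_k = -2*k*(k - 5)/((k + 1)*(k + 2)).
Check: Δs_k = 8*(1 - 2*k)/(k**3 + 6*k**2 + 11*k + 6). ✓
Evaluate s at k=5 and k=0: 0 and 0; difference 0.

Σ = 0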